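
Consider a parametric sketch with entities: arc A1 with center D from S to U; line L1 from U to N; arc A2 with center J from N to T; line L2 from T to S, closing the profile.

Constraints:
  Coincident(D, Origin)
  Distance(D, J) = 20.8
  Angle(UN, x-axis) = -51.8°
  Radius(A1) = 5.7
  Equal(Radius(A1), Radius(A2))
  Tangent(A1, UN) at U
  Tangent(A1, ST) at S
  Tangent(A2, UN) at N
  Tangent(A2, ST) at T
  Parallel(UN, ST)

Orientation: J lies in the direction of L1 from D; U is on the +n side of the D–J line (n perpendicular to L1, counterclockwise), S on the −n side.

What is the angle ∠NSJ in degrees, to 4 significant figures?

13.40°

The slot axis is L1's direction at -51.8°, so u = (cos -51.8°, sin -51.8°) = (0.6184, -0.7859) and n = (−sin -51.8°, cos -51.8°) = (0.7859, 0.6184). D is at the origin and J lies 20.8 along u from D, so J = 20.8·u = (12.86, -16.35). Tangency of A1 to both parallel lines with radius 5.7 puts U and S at D ± 5.7·n: U = (4.479, 3.525), S = (-4.479, -3.525). Equal radii place N and T the same way about J: N = J + 5.7·n = (17.34, -12.82), T = J − 5.7·n = (8.384, -19.87). Then cos ∠NSJ = SN·SJ / (|SN||SJ|), giving 13.40°.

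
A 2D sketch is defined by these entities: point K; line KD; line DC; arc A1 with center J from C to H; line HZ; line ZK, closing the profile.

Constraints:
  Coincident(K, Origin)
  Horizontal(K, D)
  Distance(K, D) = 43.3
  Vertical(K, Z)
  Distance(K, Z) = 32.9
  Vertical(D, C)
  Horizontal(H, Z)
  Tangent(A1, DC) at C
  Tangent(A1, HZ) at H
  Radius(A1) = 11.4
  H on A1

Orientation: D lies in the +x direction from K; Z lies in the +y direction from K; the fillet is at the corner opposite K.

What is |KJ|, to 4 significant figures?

38.47

K and Z share the same x with |KZ| = 32.9 and Z on the +y side, so Z = (0.000, 32.90). The virtual corner opposite K is at (43.30, 32.90). The tangent condition forces JC to be normal to DC and the tangent condition forces JH to be normal to HZ, with radius 11.4, so the center J sits 11.4 in from both sides at J = (31.90, 21.50). Then |KJ| = |J − K| = 38.47.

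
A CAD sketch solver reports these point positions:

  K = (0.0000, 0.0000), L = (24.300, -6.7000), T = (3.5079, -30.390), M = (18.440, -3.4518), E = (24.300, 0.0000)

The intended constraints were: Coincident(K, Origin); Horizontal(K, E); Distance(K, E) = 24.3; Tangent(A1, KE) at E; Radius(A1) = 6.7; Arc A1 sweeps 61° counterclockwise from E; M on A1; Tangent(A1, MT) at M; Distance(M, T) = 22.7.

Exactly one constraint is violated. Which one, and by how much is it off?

Distance(M, T) = 22.7 — off by 8.10.

K = (0.00, 0.00) ✓; K.y = 0.00, E.y = 0.00 ✓; |KE| = 24.30 ✓; ∠(LE, EK) = 90.00° ✓; |LE| = 6.700 ✓; bearing(L→M) − bearing(L→E) = 61.00° ✓; |LM| = 6.700 ✓; ∠(LM, MT) = 90.00° ✓; |MT| = 30.80 ✗.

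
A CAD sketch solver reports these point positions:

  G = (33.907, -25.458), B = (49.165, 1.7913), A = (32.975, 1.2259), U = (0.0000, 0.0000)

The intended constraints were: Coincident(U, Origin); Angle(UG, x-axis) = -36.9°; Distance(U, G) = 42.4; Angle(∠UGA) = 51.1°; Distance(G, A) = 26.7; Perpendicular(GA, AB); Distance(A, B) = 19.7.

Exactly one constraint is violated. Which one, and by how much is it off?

Distance(A, B) = 19.7 — off by 3.50.

U = (0.00, 0.00) ✓; UG at -36.90° ✓; |UG| = 42.40 ✓; ∠UGA = 51.10° ✓; |GA| = 26.70 ✓; ∠(GA, AB) = 90.00° ✓; |AB| = 16.20 ✗.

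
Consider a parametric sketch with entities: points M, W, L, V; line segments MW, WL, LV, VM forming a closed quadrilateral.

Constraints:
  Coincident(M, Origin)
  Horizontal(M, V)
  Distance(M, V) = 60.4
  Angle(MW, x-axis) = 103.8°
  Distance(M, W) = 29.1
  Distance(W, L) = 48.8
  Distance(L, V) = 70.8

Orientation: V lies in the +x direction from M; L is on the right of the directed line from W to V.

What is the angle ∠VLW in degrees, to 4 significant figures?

72.65°

Checks: |WL| = 48.80 ✓; |LV| = 70.80 ✓.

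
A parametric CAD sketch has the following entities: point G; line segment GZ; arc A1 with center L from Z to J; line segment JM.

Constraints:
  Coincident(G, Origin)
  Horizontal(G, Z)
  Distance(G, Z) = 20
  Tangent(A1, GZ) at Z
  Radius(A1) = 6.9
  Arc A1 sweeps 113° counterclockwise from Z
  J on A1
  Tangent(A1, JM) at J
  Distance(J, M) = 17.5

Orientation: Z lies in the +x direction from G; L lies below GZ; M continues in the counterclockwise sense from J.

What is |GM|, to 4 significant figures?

32.87

G is at the origin; GZ is horizontal with |GZ| = 20.0 and Z on the +x side, so Z = (20.00, 0.000). Tangency of A1 to GZ means the radius LZ is perpendicular to GZ, so L = Z + (0, -6.9) = (20.00, -6.900). On A1, Z sits at bearing 90° from L; a 113° counterclockwise sweep puts J at bearing 203°, so J = L + 6.9·(cos 203°, sin 203°) = (13.65, -9.596). Since A1 is tangent to JM there, LJ ⟂ JM, so JM runs along (−sin 203°, cos 203°); with |JM| = 17.5, M = (20.49, -25.70). Then |GM| = |M − G| = 32.87.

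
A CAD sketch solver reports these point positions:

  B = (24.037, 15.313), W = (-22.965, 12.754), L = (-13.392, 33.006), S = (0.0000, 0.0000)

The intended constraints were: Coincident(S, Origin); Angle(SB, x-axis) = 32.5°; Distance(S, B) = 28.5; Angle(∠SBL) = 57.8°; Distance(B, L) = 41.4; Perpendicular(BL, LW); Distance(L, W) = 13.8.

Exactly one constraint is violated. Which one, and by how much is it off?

Distance(L, W) = 13.8 — off by 8.60.

S = (0.00, 0.00) ✓; SB at 32.50° ✓; |SB| = 28.50 ✓; ∠SBL = 57.80° ✓; |BL| = 41.40 ✓; ∠(BL, LW) = 90.00° ✓; |LW| = 22.40 ✗.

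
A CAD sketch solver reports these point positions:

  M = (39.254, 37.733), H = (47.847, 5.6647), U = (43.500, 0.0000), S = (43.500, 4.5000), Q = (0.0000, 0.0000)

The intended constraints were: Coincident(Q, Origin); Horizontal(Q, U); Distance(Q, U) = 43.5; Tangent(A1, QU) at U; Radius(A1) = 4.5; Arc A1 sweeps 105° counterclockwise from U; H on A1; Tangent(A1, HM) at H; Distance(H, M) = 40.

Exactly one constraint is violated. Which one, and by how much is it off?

Distance(H, M) = 40 — off by 6.80.

Q = (0.00, 0.00) ✓; Q.y = 0.00, U.y = 0.00 ✓; |QU| = 43.50 ✓; ∠(SU, UQ) = 90.00° ✓; |SU| = 4.500 ✓; bearing(S→H) − bearing(S→U) = 105.0° ✓; |SH| = 4.500 ✓; ∠(SH, HM) = 90.00° ✓; |HM| = 33.20 ✗.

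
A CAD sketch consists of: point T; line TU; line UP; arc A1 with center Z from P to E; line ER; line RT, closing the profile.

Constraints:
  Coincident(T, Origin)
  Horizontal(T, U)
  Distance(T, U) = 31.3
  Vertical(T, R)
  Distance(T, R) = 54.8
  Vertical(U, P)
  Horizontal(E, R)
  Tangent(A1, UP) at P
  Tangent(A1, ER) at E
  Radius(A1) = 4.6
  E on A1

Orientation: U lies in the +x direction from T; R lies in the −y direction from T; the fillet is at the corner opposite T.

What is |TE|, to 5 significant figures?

60.958

T is at the origin; T and U share the same y with |TU| = 31.3 and U on the +x side, so U = (31.300, 0.0000). TR is vertical with |TR| = 54.8 and R on the −y side, so R = (0.0000, -54.800). The virtual corner opposite T is at (31.300, -54.800). Since A1 is tangent to UP there, ZP ⟂ UP and tangency of A1 to ER means the radius ZE is perpendicular to ER, with radius 4.6, so the center Z sits 4.6 in from both sides at Z = (26.700, -50.200). That places the tangent points at P = (31.300, -50.200) on UP and E = (26.700, -54.800) on ER. Then |TE| = |E − T| = 60.958.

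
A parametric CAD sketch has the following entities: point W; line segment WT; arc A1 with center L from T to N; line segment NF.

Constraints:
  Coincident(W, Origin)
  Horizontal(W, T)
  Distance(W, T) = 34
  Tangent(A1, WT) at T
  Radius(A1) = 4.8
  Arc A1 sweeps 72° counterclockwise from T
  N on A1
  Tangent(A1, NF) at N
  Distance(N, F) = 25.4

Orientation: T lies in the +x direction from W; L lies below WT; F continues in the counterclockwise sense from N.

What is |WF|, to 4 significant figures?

34.94

W is at the origin; WT is horizontal with |WT| = 34.0 and T on the +x side, so T = (34.00, 0.000). A1 meets WT tangentially, so LT is at right angles to WT, so L = T + (0, -4.8) = (34.00, -4.800). On A1, T sits at bearing 90° from L; a 72° counterclockwise sweep puts N at bearing 162°, so N = L + 4.8·(cos 162°, sin 162°) = (29.43, -3.317). Tangency of A1 to NF means the radius LN is perpendicular to NF, so NF runs along (−sin 162°, cos 162°); with |NF| = 25.4, F = (21.59, -27.47). Then |WF| = |F − W| = 34.94.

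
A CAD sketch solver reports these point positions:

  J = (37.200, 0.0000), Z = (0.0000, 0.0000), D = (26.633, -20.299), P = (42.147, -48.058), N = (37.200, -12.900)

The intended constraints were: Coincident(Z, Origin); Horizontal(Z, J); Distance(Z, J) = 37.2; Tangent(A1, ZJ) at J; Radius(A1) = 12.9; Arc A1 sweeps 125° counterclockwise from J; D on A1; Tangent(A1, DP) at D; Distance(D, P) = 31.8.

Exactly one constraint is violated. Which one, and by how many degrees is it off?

Tangent(A1, DP) at D — off by 5.80°.

Z = (0.00, 0.00) ✓; Z.y = 0.00, J.y = 0.00 ✓; |ZJ| = 37.20 ✓; ∠(NJ, JZ) = 90.00° ✓; |NJ| = 12.90 ✓; bearing(N→D) − bearing(N→J) = 125.0° ✓; |ND| = 12.90 ✓; ∠(ND, DP) = 95.80° ✗; |DP| = 31.80 ✓.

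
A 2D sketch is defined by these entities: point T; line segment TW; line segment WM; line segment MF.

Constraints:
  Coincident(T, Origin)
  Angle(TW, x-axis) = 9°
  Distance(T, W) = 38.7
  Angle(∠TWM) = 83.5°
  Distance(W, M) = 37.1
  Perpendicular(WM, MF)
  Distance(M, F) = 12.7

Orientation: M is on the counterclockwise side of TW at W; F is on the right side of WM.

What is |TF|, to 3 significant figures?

60.7

T is at the origin; TW runs at 9.0° with length 38.7, so W = 38.7·(cos 9.0°, sin 9.0°) = (38.2, 6.05). ∠TWM = 83.5°, so WM runs at 9.0° + (180° − 83.5°) = 106° from the x-axis; with |WM| = 37.1, M = W + 37.1·(cos 106°, sin 106°) = (28.3, 41.8). WM ⟂ MF; with |MF| = 12.7 on the right of WM, F = M + 12.7·(0.964, 0.267) = (40.5, 45.2). Then |TF| = |F − T| = 60.7.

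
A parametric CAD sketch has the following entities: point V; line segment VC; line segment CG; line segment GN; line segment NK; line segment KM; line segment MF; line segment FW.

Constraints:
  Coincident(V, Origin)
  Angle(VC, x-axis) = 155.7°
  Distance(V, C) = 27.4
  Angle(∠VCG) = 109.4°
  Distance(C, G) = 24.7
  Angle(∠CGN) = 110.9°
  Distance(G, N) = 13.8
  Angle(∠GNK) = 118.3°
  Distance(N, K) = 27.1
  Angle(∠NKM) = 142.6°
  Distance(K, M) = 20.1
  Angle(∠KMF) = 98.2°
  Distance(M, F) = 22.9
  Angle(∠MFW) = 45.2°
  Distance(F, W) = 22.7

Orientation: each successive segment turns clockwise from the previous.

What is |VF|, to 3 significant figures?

11.8

∠NKM = 142.6° gives KM at -83.1° from the x-axis; with |KM| = 20.1, M = (11.7, 0.339). ∠KMF = 98.2° gives MF at -165° from the x-axis; with |MF| = 22.9, F = (-10.4, -5.63). Then |VF| = |F − V| = 11.8.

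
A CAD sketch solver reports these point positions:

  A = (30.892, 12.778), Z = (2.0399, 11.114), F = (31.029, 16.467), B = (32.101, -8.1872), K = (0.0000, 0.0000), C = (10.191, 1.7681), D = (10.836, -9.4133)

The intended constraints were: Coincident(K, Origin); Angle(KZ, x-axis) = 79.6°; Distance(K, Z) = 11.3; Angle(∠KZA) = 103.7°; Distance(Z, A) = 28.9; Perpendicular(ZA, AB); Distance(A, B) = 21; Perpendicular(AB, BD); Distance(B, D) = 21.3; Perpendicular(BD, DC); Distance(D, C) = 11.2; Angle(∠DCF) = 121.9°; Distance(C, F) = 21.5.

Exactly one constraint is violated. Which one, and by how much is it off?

Distance(C, F) = 21.5 — off by 4.00.

K = (0.00, 0.00) ✓; KZ at 79.60° ✓; |KZ| = 11.30 ✓; ∠KZA = 103.7° ✓; |ZA| = 28.90 ✓; ∠(ZA, AB) = 90.00° ✓; |AB| = 21.00 ✓; ∠(AB, BD) = 90.00° ✓; |BD| = 21.30 ✓; ∠(BD, DC) = 90.00° ✓; |DC| = 11.20 ✓; ∠DCF = 121.9° ✓; |CF| = 25.50 ✗.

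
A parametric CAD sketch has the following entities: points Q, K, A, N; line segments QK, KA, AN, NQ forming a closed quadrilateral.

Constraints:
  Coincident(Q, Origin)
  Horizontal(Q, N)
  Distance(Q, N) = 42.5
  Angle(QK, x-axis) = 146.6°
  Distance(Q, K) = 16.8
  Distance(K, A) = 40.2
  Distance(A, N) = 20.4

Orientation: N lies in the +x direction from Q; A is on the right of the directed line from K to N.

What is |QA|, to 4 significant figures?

23.90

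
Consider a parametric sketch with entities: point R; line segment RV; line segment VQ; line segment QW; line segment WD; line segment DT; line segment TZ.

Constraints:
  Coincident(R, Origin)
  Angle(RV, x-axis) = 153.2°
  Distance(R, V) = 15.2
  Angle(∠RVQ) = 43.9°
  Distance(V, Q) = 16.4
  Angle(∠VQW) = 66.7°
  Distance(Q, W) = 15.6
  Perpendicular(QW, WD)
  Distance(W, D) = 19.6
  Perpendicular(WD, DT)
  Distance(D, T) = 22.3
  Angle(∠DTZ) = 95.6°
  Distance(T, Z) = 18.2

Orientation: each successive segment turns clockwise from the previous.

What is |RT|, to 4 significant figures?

26.38

R is at the origin; RV runs at 153.2° with length 15.2, so V = (-13.57, 6.853). ∠RVQ = 43.9° gives VQ at 17.10° from the x-axis; with |VQ| = 16.4, Q = (2.108, 11.68). ∠VQW = 66.7° gives QW at -96.20° from the x-axis; with |QW| = 15.6, W = (0.4229, -3.833). QW ⟂ WD, so WD runs at 173.8°; with |WD| = 19.6, D = (-19.06, -1.716). WD is perpendicular to DT, so DT runs at 83.80°; with |DT| = 22.3, T = (-16.65, 20.45). Then |RT| = |T − R| = 26.38.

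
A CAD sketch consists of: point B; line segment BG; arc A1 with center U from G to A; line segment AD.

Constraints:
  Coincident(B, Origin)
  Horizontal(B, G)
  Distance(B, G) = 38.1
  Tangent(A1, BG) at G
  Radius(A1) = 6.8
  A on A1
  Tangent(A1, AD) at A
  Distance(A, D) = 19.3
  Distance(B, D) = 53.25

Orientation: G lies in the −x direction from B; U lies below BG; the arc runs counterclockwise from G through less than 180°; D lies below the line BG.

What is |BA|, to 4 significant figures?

45.28

Checks: |BG| = 38.10 ✓; ∠(UG, GB) = 90.00° ✓; |UG| = 6.800 ✓; |UA| = 6.800 ✓; ∠(UA, AD) = 90.00° ✓; |AD| = 19.30 ✓; |BD| = 53.25 ✓.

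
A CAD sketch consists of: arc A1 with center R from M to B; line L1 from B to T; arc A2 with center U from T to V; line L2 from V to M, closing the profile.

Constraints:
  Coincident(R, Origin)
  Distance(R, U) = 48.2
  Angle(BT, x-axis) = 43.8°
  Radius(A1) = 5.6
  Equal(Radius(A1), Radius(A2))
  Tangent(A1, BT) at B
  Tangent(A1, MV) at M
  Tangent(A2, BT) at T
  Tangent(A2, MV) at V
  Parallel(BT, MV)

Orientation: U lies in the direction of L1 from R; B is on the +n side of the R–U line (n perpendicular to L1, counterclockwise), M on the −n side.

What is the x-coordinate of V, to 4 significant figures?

38.66

Tangency of A1 to both parallel lines with radius 5.6 puts B and M at R ± 5.6·n: B = (-3.876, 4.042), M = (3.876, -4.042). Equal radii place T and V the same way about U: T = U + 5.6·n = (30.91, 37.40), V = U − 5.6·n = (38.66, 29.32). So V.x = 38.66.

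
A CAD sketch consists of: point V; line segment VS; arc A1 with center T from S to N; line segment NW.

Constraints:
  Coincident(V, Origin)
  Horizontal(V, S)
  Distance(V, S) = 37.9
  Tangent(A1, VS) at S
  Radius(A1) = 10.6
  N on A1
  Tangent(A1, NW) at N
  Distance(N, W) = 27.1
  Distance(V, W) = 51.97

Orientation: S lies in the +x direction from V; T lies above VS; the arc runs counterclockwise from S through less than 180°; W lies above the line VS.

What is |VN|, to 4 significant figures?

49.72

Checks: |TN| = 10.60 ✓; ∠(TN, NW) = 90.00° ✓; |NW| = 27.10 ✓; |VW| = 51.97 ✓.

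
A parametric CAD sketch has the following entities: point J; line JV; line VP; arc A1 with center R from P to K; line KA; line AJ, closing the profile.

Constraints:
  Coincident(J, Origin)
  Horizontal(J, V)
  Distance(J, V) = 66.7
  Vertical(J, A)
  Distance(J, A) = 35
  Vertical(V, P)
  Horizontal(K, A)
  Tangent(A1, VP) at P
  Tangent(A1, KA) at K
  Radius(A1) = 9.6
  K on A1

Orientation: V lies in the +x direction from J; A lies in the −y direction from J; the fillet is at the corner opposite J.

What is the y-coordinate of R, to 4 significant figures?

-25.40

J is at the origin; J and V share the same y with |JV| = 66.7 and V on the +x side, so V = (66.70, 0.000). JA is vertical with |JA| = 35.0 and A on the −y side, so A = (0.000, -35.00). The virtual corner opposite J is at (66.70, -35.00). A1 meets VP tangentially, so RP is at right angles to VP and A1 meets KA tangentially, so RK is at right angles to KA, with radius 9.6, so the center R sits 9.6 in from both sides at R = (57.10, -25.40). So R.y = -25.40.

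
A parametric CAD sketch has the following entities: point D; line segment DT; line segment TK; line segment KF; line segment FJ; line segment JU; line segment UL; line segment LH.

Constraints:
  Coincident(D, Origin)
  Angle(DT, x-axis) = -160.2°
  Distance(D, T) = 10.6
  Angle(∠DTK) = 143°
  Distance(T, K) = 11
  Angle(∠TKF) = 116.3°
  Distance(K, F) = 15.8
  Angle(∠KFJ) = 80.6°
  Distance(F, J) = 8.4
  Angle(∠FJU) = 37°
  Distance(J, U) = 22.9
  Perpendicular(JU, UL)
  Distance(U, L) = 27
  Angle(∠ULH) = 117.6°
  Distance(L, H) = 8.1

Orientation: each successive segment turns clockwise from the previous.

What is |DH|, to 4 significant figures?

54.82

D is at the origin; DT runs at -160.2° with length 10.6, so T = (-9.973, -3.591). ∠DTK = 143.0° gives TK at 162.8° from the x-axis; with |TK| = 11.0, K = (-20.48, -0.3378). ∠TKF = 116.3° gives KF at 99.10° from the x-axis; with |KF| = 15.8, F = (-22.98, 15.26). ∠KFJ = 80.6° gives FJ at -0.3000° from the x-axis; with |FJ| = 8.4, J = (-14.58, 15.22). ∠FJU = 37.0° gives JU at -143.3° from the x-axis; with |JU| = 22.9, U = (-32.94, 1.534). The perpendicularity gives UL at right angles to JU, so UL runs at 126.7°; with |UL| = 27.0, L = (-49.08, 23.18). ∠ULH = 117.6° gives LH at 64.30° from the x-axis; with |LH| = 8.1, H = (-45.56, 30.48). Then |DH| = |H − D| = 54.82.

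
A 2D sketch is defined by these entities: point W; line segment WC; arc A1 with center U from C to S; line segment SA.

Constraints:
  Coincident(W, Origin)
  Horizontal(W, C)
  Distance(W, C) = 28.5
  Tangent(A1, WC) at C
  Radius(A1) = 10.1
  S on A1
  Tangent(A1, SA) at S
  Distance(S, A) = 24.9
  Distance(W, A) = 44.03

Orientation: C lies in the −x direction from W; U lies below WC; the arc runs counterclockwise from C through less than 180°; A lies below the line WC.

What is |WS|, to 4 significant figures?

40.19

Checks: ∠(UC, CW) = 90.00° ✓; |UC| = 10.10 ✓; |US| = 10.10 ✓; ∠(US, SA) = 90.00° ✓; |SA| = 24.90 ✓; |WA| = 44.03 ✓.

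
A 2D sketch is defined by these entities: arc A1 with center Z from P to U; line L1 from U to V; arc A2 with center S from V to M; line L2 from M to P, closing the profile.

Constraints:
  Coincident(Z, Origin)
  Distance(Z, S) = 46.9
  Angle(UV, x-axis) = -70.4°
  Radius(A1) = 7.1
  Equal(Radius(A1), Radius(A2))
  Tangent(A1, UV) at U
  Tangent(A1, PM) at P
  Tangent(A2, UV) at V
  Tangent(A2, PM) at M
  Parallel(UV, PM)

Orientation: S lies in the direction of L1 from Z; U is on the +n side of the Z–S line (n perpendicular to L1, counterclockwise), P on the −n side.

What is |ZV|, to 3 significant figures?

47.4

The slot axis is L1's direction at -70.4°, so u = (cos -70.4°, sin -70.4°) = (0.335, -0.942) and n = (−sin -70.4°, cos -70.4°) = (0.942, 0.335). Z is at the origin and S lies 46.9 along u from Z, so S = 46.9·u = (15.7, -44.2). Tangency of A1 to both parallel lines with radius 7.1 puts U and P at Z ± 7.1·n: U = (6.69, 2.38), P = (-6.69, -2.38). Equal radii place V and M the same way about S: V = S + 7.1·n = (22.4, -41.8), M = S − 7.1·n = (9.04, -46.6). Then |ZV| = |V − Z| = 47.4.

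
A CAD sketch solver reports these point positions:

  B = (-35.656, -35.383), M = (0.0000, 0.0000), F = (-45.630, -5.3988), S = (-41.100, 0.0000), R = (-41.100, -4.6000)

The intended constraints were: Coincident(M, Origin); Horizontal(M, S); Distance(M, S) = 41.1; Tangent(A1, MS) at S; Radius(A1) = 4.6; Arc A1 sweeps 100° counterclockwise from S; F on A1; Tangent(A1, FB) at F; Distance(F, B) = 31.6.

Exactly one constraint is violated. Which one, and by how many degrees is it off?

Tangent(A1, FB) at F — off by 8.40°.

M = (0.00, 0.00) ✓; M.y = 0.00, S.y = 0.00 ✓; |MS| = 41.10 ✓; ∠(RS, SM) = 90.00° ✓; |RS| = 4.600 ✓; bearing(R→F) − bearing(R→S) = 100.0° ✓; |RF| = 4.600 ✓; ∠(RF, FB) = 81.60° ✗; |FB| = 31.60 ✓.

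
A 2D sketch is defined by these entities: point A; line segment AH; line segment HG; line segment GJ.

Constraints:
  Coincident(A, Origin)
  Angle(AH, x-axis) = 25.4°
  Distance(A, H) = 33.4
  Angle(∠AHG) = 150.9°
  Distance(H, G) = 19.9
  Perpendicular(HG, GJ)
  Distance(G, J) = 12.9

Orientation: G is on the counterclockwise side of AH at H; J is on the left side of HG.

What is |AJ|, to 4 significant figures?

49.20

∠AHG = 150.9°, so HG runs at 25.4° + (180° − 150.9°) = 54.50° from the x-axis; with |HG| = 19.9, G = H + 19.9·(cos 54.50°, sin 54.50°) = (41.73, 30.53). HG is perpendicular to GJ; with |GJ| = 12.9 on the left of HG, J = G + 12.9·(-0.8141, 0.5807) = (31.23, 38.02). Then |AJ| = |J − A| = 49.20.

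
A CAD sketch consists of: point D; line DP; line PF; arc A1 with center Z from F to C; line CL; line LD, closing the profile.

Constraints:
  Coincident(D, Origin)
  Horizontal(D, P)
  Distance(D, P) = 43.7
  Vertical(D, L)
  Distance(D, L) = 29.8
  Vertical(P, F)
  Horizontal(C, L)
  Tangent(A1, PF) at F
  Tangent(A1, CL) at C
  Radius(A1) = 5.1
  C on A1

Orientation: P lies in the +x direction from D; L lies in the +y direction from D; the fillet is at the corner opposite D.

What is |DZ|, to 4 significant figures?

45.83

D is at the origin; DP is horizontal with |DP| = 43.7 and P on the +x side, so P = (43.70, 0.000). DL is vertical with |DL| = 29.8 and L on the +y side, so L = (0.000, 29.80). The virtual corner opposite D is at (43.70, 29.80). The tangent condition forces ZF to be normal to PF and the tangent condition forces ZC to be normal to CL, with radius 5.1, so the center Z sits 5.1 in from both sides at Z = (38.60, 24.70). Then |DZ| = |Z − D| = 45.83.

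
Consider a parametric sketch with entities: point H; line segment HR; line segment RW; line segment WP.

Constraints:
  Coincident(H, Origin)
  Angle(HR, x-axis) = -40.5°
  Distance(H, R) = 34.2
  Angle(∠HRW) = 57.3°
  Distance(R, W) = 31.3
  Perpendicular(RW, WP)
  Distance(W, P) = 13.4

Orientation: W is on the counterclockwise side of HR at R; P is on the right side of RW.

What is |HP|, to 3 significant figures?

44.1

H is at the origin; HR runs at -40.5° with length 34.2, so R = 34.2·(cos -40.5°, sin -40.5°) = (26.0, -22.2). ∠HRW = 57.3°, so RW runs at -40.5° + (180° − 57.3°) = 82.2° from the x-axis; with |RW| = 31.3, W = R + 31.3·(cos 82.2°, sin 82.2°) = (30.3, 8.80). RW is perpendicular to WP; with |WP| = 13.4 on the right of RW, P = W + 13.4·(0.991, -0.136) = (43.5, 6.98). Then |HP| = |P − H| = 44.1.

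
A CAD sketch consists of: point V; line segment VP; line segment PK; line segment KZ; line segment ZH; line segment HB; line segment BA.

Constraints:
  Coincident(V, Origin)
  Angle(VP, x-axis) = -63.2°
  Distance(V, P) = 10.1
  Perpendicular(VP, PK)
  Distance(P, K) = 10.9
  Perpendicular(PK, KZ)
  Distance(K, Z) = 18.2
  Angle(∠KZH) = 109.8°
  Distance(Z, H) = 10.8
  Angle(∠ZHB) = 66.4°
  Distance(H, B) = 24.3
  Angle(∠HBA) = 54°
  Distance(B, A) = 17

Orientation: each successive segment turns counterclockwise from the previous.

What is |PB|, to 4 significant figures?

3.350

V is at the origin; VP runs at -63.2° with length 10.1, so P = (4.554, -9.015). VP is perpendicular to PK, so PK runs at 26.80°; with |PK| = 10.9, K = (14.28, -4.101). PK is perpendicular to KZ, so KZ runs at 116.8°; with |KZ| = 18.2, Z = (6.077, 12.14). ∠KZH = 109.8° gives ZH at -173.0° from the x-axis; with |ZH| = 10.8, H = (-4.642, 10.83). ∠ZHB = 66.4° gives HB at -59.40° from the x-axis; with |HB| = 24.3, B = (7.727, -10.09). Then |PB| = |B − P| = 3.350.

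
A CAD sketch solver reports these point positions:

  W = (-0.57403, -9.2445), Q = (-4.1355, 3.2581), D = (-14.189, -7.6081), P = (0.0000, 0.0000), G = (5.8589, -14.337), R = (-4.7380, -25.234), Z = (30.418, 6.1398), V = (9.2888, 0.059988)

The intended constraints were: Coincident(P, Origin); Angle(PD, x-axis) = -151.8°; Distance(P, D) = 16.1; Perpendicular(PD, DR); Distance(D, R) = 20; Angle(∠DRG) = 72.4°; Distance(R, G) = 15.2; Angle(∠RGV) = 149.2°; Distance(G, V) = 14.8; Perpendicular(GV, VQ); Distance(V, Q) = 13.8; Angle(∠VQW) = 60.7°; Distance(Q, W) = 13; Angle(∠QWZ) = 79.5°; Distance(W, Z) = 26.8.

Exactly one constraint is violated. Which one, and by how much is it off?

Distance(W, Z) = 26.8 — off by 7.80.

P = (0.00, 0.00) ✓; PD at -151.8° ✓; |PD| = 16.10 ✓; ∠(PD, DR) = 90.00° ✓; |DR| = 20.00 ✓; ∠DRG = 72.40° ✓; |RG| = 15.20 ✓; ∠RGV = 149.2° ✓; |GV| = 14.80 ✓; ∠(GV, VQ) = 90.00° ✓; |VQ| = 13.80 ✓; ∠VQW = 60.70° ✓; |QW| = 13.00 ✓; ∠QWZ = 79.50° ✓; |WZ| = 34.60 ✗.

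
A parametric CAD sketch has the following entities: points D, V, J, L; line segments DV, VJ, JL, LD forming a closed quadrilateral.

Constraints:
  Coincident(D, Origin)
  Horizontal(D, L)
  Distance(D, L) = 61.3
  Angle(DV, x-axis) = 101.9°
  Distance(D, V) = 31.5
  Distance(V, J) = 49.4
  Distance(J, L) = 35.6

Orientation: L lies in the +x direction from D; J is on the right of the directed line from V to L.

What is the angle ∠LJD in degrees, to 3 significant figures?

157°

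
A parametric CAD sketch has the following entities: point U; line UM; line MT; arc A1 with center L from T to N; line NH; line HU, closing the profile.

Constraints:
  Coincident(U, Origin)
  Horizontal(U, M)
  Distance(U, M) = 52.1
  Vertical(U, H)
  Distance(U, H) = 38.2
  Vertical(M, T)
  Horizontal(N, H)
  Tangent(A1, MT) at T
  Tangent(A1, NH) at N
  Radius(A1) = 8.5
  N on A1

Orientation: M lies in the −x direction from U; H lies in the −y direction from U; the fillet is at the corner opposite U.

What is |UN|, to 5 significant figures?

57.967

The virtual corner opposite U is at (-52.100, -38.200). Tangency of A1 to MT means the radius LT is perpendicular to MT and the tangent condition forces LN to be normal to NH, with radius 8.5, so the center L sits 8.5 in from both sides at L = (-43.600, -29.700). That places the tangent points at T = (-52.100, -29.700) on MT and N = (-43.600, -38.200) on NH. Then |UN| = |N − U| = 57.967.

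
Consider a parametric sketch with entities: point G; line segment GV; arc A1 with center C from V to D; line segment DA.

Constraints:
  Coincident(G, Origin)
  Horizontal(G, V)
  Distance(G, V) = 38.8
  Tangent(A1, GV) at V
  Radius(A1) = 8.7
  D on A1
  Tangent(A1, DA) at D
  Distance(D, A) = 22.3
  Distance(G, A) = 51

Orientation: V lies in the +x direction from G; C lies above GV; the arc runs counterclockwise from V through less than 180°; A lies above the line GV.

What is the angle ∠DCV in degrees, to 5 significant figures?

110.37°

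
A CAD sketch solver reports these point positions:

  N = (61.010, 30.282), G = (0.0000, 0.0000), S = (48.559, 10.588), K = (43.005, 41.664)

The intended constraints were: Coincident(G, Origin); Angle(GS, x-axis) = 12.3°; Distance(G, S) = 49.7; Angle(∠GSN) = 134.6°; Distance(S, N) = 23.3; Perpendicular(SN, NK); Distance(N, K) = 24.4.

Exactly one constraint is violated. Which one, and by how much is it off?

Distance(N, K) = 24.4 — off by 3.10.

G = (0.00, 0.00) ✓; GS at 12.30° ✓; |GS| = 49.70 ✓; ∠GSN = 134.6° ✓; |SN| = 23.30 ✓; ∠(SN, NK) = 90.00° ✓; |NK| = 21.30 ✗.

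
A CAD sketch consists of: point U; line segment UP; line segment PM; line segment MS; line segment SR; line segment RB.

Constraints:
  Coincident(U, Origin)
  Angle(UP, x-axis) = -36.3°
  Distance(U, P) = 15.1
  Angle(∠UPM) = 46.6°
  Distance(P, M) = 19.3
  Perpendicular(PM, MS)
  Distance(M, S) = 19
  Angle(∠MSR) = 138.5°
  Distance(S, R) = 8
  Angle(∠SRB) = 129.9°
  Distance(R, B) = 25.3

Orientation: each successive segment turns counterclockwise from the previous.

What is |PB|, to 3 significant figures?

26.8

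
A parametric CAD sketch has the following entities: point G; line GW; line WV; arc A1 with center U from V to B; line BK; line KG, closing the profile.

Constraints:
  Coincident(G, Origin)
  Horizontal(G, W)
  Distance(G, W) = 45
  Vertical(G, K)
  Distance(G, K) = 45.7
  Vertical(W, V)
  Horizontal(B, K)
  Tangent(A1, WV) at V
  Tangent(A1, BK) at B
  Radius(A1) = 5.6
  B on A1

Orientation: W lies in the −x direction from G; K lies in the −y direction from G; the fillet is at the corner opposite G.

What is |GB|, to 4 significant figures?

60.34

G is at the origin; GW is horizontal with |GW| = 45.0 and W on the −x side, so W = (-45.00, 0.000). G and K share the same x with |GK| = 45.7 and K on the −y side, so K = (0.000, -45.70). The virtual corner opposite G is at (-45.00, -45.70). Tangency of A1 to WV means the radius UV is perpendicular to WV and A1 meets BK tangentially, so UB is at right angles to BK, with radius 5.6, so the center U sits 5.6 in from both sides at U = (-39.40, -40.10). That places the tangent points at V = (-45.00, -40.10) on WV and B = (-39.40, -45.70) on BK. Then |GB| = |B − G| = 60.34.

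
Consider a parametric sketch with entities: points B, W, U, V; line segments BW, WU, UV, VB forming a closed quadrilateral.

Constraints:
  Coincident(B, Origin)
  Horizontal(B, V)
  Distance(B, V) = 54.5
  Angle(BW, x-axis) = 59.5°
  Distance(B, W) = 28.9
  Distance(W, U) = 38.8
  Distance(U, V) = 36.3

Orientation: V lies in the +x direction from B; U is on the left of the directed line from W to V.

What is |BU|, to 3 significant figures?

63.2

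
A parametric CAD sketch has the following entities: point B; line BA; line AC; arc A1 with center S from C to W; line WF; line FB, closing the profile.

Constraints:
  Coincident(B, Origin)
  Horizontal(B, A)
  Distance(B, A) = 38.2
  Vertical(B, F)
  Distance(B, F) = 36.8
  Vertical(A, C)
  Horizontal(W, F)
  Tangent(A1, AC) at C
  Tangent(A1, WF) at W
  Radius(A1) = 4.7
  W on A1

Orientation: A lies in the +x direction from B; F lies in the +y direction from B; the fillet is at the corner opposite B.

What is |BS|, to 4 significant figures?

46.40

B is at the origin; B and A share the same y with |BA| = 38.2 and A on the +x side, so A = (38.20, 0.000). BF is vertical with |BF| = 36.8 and F on the +y side, so F = (0.000, 36.80). The virtual corner opposite B is at (38.20, 36.80). A1 meets AC tangentially, so SC is at right angles to AC and since A1 is tangent to WF there, SW ⟂ WF, with radius 4.7, so the center S sits 4.7 in from both sides at S = (33.50, 32.10). Then |BS| = |S − B| = 46.40.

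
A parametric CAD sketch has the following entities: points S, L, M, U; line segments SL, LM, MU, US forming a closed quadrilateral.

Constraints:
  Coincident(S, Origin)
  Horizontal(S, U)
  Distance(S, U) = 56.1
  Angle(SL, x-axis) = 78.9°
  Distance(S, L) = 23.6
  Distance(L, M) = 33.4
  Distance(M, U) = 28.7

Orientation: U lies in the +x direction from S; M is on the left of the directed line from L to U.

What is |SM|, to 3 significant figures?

44.0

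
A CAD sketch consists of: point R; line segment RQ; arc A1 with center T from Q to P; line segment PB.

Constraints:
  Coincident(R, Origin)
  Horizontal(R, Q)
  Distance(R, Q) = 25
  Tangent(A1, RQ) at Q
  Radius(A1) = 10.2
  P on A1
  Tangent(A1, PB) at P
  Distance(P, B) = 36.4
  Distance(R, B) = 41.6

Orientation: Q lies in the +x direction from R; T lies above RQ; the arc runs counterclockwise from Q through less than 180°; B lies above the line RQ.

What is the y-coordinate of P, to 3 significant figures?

18.0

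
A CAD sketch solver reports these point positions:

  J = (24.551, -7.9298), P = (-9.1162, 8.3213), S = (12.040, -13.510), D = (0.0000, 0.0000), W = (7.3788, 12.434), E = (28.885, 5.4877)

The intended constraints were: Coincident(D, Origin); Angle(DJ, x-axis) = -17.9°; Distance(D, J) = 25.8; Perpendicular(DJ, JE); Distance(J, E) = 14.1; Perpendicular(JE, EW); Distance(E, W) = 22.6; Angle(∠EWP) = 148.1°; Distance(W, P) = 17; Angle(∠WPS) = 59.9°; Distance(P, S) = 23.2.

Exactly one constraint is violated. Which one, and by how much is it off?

Distance(P, S) = 23.2 — off by 7.20.

D = (0.00, 0.00) ✓; DJ at -17.90° ✓; |DJ| = 25.80 ✓; ∠(DJ, JE) = 90.00° ✓; |JE| = 14.10 ✓; ∠(JE, EW) = 90.00° ✓; |EW| = 22.60 ✓; ∠EWP = 148.1° ✓; |WP| = 17.00 ✓; ∠WPS = 59.90° ✓; |PS| = 30.40 ✗.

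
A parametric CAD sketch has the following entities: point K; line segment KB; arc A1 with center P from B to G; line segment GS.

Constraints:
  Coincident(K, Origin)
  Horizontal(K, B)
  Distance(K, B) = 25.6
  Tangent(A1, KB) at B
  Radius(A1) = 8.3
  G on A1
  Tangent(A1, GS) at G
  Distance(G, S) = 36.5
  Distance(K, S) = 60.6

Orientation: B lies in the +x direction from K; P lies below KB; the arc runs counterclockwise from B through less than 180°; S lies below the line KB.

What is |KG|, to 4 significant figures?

24.29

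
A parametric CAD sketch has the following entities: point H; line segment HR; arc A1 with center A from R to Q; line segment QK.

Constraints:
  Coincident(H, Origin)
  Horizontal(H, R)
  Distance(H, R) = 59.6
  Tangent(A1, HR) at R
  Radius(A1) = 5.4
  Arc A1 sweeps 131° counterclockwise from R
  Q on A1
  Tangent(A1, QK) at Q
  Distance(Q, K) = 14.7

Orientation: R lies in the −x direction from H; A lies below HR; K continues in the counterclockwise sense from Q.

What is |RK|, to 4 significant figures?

20.80

H is at the origin; H and R share the same y with |HR| = 59.6 and R on the −x side, so R = (-59.60, 0.000). Tangency of A1 to HR means the radius AR is perpendicular to HR, so A = R + (0, -5.4) = (-59.60, -5.400). On A1, R sits at bearing 90° from A; a 131° counterclockwise sweep puts Q at bearing 221°, so Q = A + 5.4·(cos 221°, sin 221°) = (-63.68, -8.943). The tangent condition forces AQ to be normal to QK, so QK runs along (−sin 221°, cos 221°); with |QK| = 14.7, K = (-54.03, -20.04). Then |RK| = |K − R| = 20.80.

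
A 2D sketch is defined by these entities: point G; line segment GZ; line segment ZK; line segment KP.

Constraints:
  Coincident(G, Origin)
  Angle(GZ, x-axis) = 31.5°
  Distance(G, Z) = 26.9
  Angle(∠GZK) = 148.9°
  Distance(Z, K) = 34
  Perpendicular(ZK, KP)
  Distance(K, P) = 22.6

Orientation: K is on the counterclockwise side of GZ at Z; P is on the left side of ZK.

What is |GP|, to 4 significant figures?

57.69

∠GZK = 148.9°, so ZK runs at 31.5° + (180° − 148.9°) = 62.60° from the x-axis; with |ZK| = 34.0, K = Z + 34.0·(cos 62.60°, sin 62.60°) = (38.58, 44.24). ZK is perpendicular to KP; with |KP| = 22.6 on the left of ZK, P = K + 22.6·(-0.8878, 0.4602) = (18.52, 54.64). Then |GP| = |P − G| = 57.69.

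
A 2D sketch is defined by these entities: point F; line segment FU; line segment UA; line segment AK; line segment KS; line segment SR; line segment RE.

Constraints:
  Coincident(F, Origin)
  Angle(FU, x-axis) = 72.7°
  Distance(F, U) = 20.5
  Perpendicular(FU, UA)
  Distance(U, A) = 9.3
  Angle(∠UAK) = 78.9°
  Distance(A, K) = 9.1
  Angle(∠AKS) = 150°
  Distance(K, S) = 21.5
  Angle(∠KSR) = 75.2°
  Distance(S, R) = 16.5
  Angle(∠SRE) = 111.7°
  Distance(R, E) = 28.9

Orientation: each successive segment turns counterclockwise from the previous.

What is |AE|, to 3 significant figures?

15.3

F is at the origin; FU runs at 72.7° with length 20.5, so U = (6.10, 19.6). FU is perpendicular to UA, so UA runs at 163°; with |UA| = 9.3, A = (-2.78, 22.3). ∠UAK = 78.9° gives AK at -96.2° from the x-axis; with |AK| = 9.1, K = (-3.77, 13.3). ∠AKS = 150.0° gives KS at -66.2° from the x-axis; with |KS| = 21.5, S = (4.91, -6.38). ∠KSR = 75.2° gives SR at 38.6° from the x-axis; with |SR| = 16.5, R = (17.8, 3.91). ∠SRE = 111.7° gives RE at 107° from the x-axis; with |RE| = 28.9, E = (9.40, 31.6). Then |AE| = |E − A| = 15.3.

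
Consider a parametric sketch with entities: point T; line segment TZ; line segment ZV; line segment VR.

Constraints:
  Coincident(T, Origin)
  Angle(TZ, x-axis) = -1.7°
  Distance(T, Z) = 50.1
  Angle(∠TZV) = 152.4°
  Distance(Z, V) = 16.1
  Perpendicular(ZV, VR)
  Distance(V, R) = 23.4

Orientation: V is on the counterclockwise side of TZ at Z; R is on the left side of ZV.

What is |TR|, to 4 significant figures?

60.50

∠TZV = 152.4°, so ZV runs at -1.7° + (180° − 152.4°) = 25.90° from the x-axis; with |ZV| = 16.1, V = Z + 16.1·(cos 25.90°, sin 25.90°) = (64.56, 5.546). The perpendicularity gives VR at right angles to ZV; with |VR| = 23.4 on the left of ZV, R = V + 23.4·(-0.4368, 0.8996) = (54.34, 26.60). Then |TR| = |R − T| = 60.50.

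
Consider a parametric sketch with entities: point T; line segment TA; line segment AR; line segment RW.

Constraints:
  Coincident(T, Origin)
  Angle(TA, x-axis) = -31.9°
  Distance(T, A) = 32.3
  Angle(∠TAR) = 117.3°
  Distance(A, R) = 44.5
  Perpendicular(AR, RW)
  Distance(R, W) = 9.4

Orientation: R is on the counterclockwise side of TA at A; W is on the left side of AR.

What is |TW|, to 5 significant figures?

62.376

T is at the origin; TA runs at -31.9° with length 32.3, so A = 32.3·(cos -31.9°, sin -31.9°) = (27.422, -17.069). ∠TAR = 117.3°, so AR runs at -31.9° + (180° − 117.3°) = 30.800° from the x-axis; with |AR| = 44.5, R = A + 44.5·(cos 30.800°, sin 30.800°) = (65.646, 5.7173). AR is perpendicular to RW; with |RW| = 9.4 on the left of AR, W = R + 9.4·(-0.51204, 0.85896) = (60.832, 13.792). Then |TW| = |W − T| = 62.376.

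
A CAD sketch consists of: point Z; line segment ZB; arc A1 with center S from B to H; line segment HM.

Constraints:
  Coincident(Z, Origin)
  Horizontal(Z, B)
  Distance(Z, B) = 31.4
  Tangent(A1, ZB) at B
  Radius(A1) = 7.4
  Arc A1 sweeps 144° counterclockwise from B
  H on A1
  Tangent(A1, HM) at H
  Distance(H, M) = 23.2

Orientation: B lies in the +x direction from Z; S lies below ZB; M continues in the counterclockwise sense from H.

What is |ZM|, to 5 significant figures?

53.195

Z is at the origin; Z and B share the same y with |ZB| = 31.4 and B on the +x side, so B = (31.400, 0.0000). A1 meets ZB tangentially, so SB is at right angles to ZB, so S = B + (0, -7.4) = (31.400, -7.4000). On A1, B sits at bearing 90° from S; a 144° counterclockwise sweep puts H at bearing 234°, so H = S + 7.4·(cos 234°, sin 234°) = (27.050, -13.387). The tangent condition forces SH to be normal to HM, so HM runs along (−sin 234°, cos 234°); with |HM| = 23.2, M = (45.820, -27.023). Then |ZM| = |M − Z| = 53.195.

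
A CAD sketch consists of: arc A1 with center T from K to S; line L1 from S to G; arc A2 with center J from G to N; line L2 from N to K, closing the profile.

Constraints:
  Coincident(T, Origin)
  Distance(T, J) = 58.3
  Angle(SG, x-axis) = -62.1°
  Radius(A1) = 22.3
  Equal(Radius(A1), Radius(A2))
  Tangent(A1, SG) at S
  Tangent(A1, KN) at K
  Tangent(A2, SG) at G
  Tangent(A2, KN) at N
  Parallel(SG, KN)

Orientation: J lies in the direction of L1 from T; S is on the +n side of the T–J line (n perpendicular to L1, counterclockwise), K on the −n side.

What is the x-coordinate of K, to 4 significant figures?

-19.71

T is at the origin and J lies 58.3 along u from T, so J = 58.3·u = (27.28, -51.52). Tangency of A1 to both parallel lines with radius 22.3 puts S and K at T ± 22.3·n: S = (19.71, 10.43), K = (-19.71, -10.43). So K.x = -19.71.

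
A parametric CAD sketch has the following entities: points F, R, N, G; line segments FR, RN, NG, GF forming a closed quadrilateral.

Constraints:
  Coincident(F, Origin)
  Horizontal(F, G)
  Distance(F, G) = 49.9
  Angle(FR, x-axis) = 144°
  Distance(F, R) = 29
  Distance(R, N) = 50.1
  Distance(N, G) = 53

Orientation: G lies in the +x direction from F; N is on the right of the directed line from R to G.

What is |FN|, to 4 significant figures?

25.51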